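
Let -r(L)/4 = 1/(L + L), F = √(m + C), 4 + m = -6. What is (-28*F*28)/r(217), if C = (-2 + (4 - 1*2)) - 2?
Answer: 170128*I*√3 ≈ 2.9467e+5*I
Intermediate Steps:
m = -10 (m = -4 - 6 = -10)
C = -2 (C = (-2 + (4 - 2)) - 2 = (-2 + 2) - 2 = 0 - 2 = -2)
F = 2*I*√3 (F = √(-10 - 2) = √(-12) = 2*I*√3 ≈ 3.4641*I)
r(L) = -2/L (r(L) = -4/(L + L) = -4*1/(2*L) = -2/L)
(-28*F*28)/r(217) = (-56*I*√3*28)/((-2/217)) = (-56*I*√3*28)/((-2*1/217)) = (-1568*I*√3)/(-2/217) = -1568*I*√3*(-217/2) = 170128*I*√3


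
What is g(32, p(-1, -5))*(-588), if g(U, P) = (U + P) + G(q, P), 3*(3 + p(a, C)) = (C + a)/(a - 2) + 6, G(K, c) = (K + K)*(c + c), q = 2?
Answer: -17052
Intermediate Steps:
G(K, c) = 4*K*c (G(K, c) = (2*K)*(2*c) = 4*K*c)
p(a, C) = -1 + (C + a)/(3*(-2 + a)) (p(a, C) = -3 + ((C + a)/(a - 2) + 6)/3 = -3 + ((C + a)/(-2 + a) + 6)/3 = -3 + (6 + (C + a)/(-2 + a))/3 = -3 + (2 + (C + a)/(3*(-2 + a))) = -1 + (C + a)/(3*(-2 + a)))
g(U, P) = U + 9*P (g(U, P) = (U + P) + 4*2*P = (P + U) + 8*P = U + 9*P)
g(32, p(-1, -5))*(-588) = (32 + 9*((6 - 5 - 2*(-1))/(3*(-2 - 1))))*(-588) = (32 + 9*((⅓)*(6 - 5 + 2)/(-3)))*(-588) = (32 + 9*((⅓)*(-⅓)*3))*(-588) = (32 + 9*(-⅓))*(-588) = (32 - 3)*(-588) = 29*(-588) = -17052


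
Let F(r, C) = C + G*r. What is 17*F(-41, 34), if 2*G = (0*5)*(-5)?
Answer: 578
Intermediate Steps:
G = 0 (G = ((0*5)*(-5))/2 = (0*(-5))/2 = (½)*0 = 0)
F(r, C) = C (F(r, C) = C + 0*r = C + 0 = C)
17*F(-41, 34) = 17*34 = 578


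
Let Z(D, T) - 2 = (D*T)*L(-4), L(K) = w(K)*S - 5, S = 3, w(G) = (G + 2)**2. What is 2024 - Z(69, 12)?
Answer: -3774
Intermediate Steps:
w(G) = (2 + G)**2
L(K) = -5 + 3*(2 + K)**2 (L(K) = (2 + K)**2*3 - 5 = 3*(2 + K)**2 - 5 = -5 + 3*(2 + K)**2)
Z(D, T) = 2 + 7*D*T (Z(D, T) = 2 + (D*T)*(-5 + 3*(2 - 4)**2) = 2 + (D*T)*(-5 + 3*(-2)**2) = 2 + (D*T)*(-5 + 3*4) = 2 + (D*T)*(-5 + 12) = 2 + (D*T)*7 = 2 + 7*D*T)
2024 - Z(69, 12) = 2024 - (2 + 7*69*12) = 2024 - (2 + 5796) = 2024 - 1*5798 = 2024 - 5798 = -3774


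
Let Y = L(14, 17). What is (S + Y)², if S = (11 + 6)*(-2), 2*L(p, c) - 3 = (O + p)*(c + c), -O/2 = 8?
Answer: 17689/4 ≈ 4422.3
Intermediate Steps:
O = -16 (O = -2*8 = -16)
L(p, c) = 3/2 + c*(-16 + p) (L(p, c) = 3/2 + ((-16 + p)*(c + c))/2 = 3/2 + ((-16 + p)*(2*c))/2 = 3/2 + (2*c*(-16 + p))/2 = 3/2 + c*(-16 + p))
Y = -65/2 (Y = 3/2 - 16*17 + 17*14 = 3/2 - 272 + 238 = -65/2 ≈ -32.500)
S = -34 (S = 17*(-2) = -34)
(S + Y)² = (-34 - 65/2)² = (-133/2)² = 17689/4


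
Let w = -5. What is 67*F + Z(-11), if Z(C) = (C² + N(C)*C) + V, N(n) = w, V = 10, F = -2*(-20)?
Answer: 2866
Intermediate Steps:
F = 40
N(n) = -5
Z(C) = 10 + C² - 5*C (Z(C) = (C² - 5*C) + 10 = 10 + C² - 5*C)
67*F + Z(-11) = 67*40 + (10 + (-11)² - 5*(-11)) = 2680 + (10 + 121 + 55) = 2680 + 186 = 2866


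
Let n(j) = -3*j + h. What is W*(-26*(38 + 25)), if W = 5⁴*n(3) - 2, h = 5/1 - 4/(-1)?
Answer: 3276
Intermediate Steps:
h = 9 (h = 5*1 - 4*(-1) = 5 + 4 = 9)
n(j) = 9 - 3*j (n(j) = -3*j + 9 = 9 - 3*j)
W = -2 (W = 5⁴*(9 - 3*3) - 2 = 625*(9 - 9) - 2 = 625*0 - 2 = 0 - 2 = -2)
W*(-26*(38 + 25)) = -(-52)*(38 + 25) = -(-52)*63 = -2*(-1638) = 3276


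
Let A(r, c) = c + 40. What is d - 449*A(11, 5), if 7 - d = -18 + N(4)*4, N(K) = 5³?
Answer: -20680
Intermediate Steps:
N(K) = 125
A(r, c) = 40 + c
d = -475 (d = 7 - (-18 + 125*4) = 7 - (-18 + 500) = 7 - 1*482 = 7 - 482 = -475)
d - 449*A(11, 5) = -475 - 449*(40 + 5) = -475 - 449*45 = -475 - 20205 = -20680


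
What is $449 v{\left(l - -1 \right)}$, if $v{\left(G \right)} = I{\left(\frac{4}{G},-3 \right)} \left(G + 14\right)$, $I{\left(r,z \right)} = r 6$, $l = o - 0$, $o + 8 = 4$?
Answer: $-39512$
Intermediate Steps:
$o = -4$ ($o = -8 + 4 = -4$)
$l = -4$ ($l = -4 - 0 = -4 + 0 = -4$)
$I{\left(r,z \right)} = 6 r$
$v{\left(G \right)} = \frac{24 \left(14 + G\right)}{G}$ ($v{\left(G \right)} = 6 \frac{4}{G} \left(G + 14\right) = \frac{24}{G} \left(14 + G\right) = \frac{24 \left(14 + G\right)}{G}$)
$449 v{\left(l - -1 \right)} = 449 \left(24 + \frac{336}{-4 - -1}\right) = 449 \left(24 + \frac{336}{-4 + 1}\right) = 449 \left(24 + \frac{336}{-3}\right) = 449 \left(24 + 336 \left(- \frac{1}{3}\right)\right) = 449 \left(24 - 112\right) = 449 \left(-88\right) = -39512$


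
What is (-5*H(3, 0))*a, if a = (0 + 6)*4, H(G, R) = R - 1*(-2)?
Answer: -240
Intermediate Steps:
H(G, R) = 2 + R (H(G, R) = R + 2 = 2 + R)
a = 24 (a = 6*4 = 24)
(-5*H(3, 0))*a = -5*(2 + 0)*24 = -5*2*24 = -10*24 = -240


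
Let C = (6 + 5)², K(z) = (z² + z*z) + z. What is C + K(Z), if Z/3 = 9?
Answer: 1606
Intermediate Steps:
Z = 27 (Z = 3*9 = 27)
K(z) = z + 2*z² (K(z) = (z² + z²) + z = 2*z² + z = z + 2*z²)
C = 121 (C = 11² = 121)
C + K(Z) = 121 + 27*(1 + 2*27) = 121 + 27*(1 + 54) = 121 + 27*55 = 121 + 1485 = 1606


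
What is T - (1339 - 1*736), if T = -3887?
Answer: -4490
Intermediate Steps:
T - (1339 - 1*736) = -3887 - (1339 - 1*736) = -3887 - (1339 - 736) = -3887 - 1*603 = -3887 - 603 = -4490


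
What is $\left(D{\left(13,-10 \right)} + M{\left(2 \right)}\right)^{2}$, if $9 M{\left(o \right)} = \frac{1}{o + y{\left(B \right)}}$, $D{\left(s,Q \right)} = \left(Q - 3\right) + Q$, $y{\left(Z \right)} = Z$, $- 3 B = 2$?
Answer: $\frac{75625}{144} \approx 525.17$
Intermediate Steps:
$B = - \frac{2}{3}$ ($B = \left(- \frac{1}{3}\right) 2 = - \frac{2}{3} \approx -0.66667$)
$D{\left(s,Q \right)} = -3 + 2 Q$ ($D{\left(s,Q \right)} = \left(-3 + Q\right) + Q = -3 + 2 Q$)
$M{\left(o \right)} = \frac{1}{9 \left(- \frac{2}{3} + o\right)}$ ($M{\left(o \right)} = \frac{1}{9 \left(o - \frac{2}{3}\right)} = \frac{1}{9 \left(- \frac{2}{3} + o\right)}$)
$\left(D{\left(13,-10 \right)} + M{\left(2 \right)}\right)^{2} = \left(\left(-3 + 2 \left(-10\right)\right) + \frac{1}{3 \left(-2 + 3 \cdot 2\right)}\right)^{2} = \left(\left(-3 - 20\right) + \frac{1}{3 \left(-2 + 6\right)}\right)^{2} = \left(-23 + \frac{1}{3 \cdot 4}\right)^{2} = \left(-23 + \frac{1}{3} \cdot \frac{1}{4}\right)^{2} = \left(-23 + \frac{1}{12}\right)^{2} = \left(- \frac{275}{12}\right)^{2} = \frac{75625}{144}$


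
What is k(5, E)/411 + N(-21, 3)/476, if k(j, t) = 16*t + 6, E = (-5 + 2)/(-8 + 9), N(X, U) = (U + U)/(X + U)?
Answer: -20129/195636 ≈ -0.10289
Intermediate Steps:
N(X, U) = 2*U/(U + X) (N(X, U) = (2*U)/(U + X) = 2*U/(U + X))
E = -3 (E = -3/1 = -3*1 = -3)
k(j, t) = 6 + 16*t
k(5, E)/411 + N(-21, 3)/476 = (6 + 16*(-3))/411 + (2*3/(3 - 21))/476 = (6 - 48)*(1/411) + (2*3/(-18))*(1/476) = -42*1/411 + (2*3*(-1/18))*(1/476) = -14/137 - 1/3*1/476 = -14/137 - 1/1428 = -20129/195636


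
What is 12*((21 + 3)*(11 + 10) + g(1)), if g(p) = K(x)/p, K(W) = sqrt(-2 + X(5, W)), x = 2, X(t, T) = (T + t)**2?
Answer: 6048 + 12*sqrt(47) ≈ 6130.3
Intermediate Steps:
K(W) = sqrt(-2 + (5 + W)**2) (K(W) = sqrt(-2 + (W + 5)**2) = sqrt(-2 + (5 + W)**2))
g(p) = sqrt(47)/p (g(p) = sqrt(-2 + (5 + 2)**2)/p = sqrt(-2 + 7**2)/p = sqrt(-2 + 49)/p = sqrt(47)/p)
12*((21 + 3)*(11 + 10) + g(1)) = 12*((21 + 3)*(11 + 10) + sqrt(47)/1) = 12*(24*21 + sqrt(47)*1) = 12*(504 + sqrt(47)) = 6048 + 12*sqrt(47)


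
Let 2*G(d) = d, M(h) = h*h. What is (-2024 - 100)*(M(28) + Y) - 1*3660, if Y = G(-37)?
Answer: -1629582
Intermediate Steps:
M(h) = h²
G(d) = d/2
Y = -37/2 (Y = (½)*(-37) = -37/2 ≈ -18.500)
(-2024 - 100)*(M(28) + Y) - 1*3660 = (-2024 - 100)*(28² - 37/2) - 1*3660 = -2124*(784 - 37/2) - 3660 = -2124*1531/2 - 3660 = -1625922 - 3660 = -1629582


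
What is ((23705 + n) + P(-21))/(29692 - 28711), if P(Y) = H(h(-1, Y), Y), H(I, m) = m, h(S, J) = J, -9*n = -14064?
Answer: 75740/2943 ≈ 25.736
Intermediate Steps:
n = 4688/3 (n = -⅑*(-14064) = 4688/3 ≈ 1562.7)
P(Y) = Y
((23705 + n) + P(-21))/(29692 - 28711) = ((23705 + 4688/3) - 21)/(29692 - 28711) = (75803/3 - 21)/981 = (75740/3)*(1/981) = 75740/2943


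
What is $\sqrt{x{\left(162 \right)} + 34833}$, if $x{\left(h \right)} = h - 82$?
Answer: $\sqrt{34913} \approx 186.85$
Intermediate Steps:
$x{\left(h \right)} = -82 + h$ ($x{\left(h \right)} = h - 82 = -82 + h$)
$\sqrt{x{\left(162 \right)} + 34833} = \sqrt{\left(-82 + 162\right) + 34833} = \sqrt{80 + 34833} = \sqrt{34913}$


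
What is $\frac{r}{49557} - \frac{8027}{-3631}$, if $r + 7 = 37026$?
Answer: $\frac{532210028}{179941467} \approx 2.9577$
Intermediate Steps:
$r = 37019$ ($r = -7 + 37026 = 37019$)
$\frac{r}{49557} - \frac{8027}{-3631} = \frac{37019}{49557} - \frac{8027}{-3631} = 37019 \cdot \frac{1}{49557} - - \frac{8027}{3631} = \frac{37019}{49557} + \frac{8027}{3631} = \frac{532210028}{179941467}$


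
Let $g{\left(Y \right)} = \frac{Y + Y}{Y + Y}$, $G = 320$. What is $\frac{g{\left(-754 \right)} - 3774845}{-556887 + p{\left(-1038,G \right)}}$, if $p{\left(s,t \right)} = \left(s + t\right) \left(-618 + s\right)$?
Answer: $- \frac{3774844}{632121} \approx -5.9717$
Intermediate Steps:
$g{\left(Y \right)} = 1$ ($g{\left(Y \right)} = \frac{2 Y}{2 Y} = 2 Y \frac{1}{2 Y} = 1$)
$p{\left(s,t \right)} = \left(-618 + s\right) \left(s + t\right)$
$\frac{g{\left(-754 \right)} - 3774845}{-556887 + p{\left(-1038,G \right)}} = \frac{1 - 3774845}{-556887 - \left(-111564 - 1077444\right)} = - \frac{3774844}{-556887 + \left(1077444 + 641484 - 197760 - 332160\right)} = - \frac{3774844}{-556887 + 1189008} = - \frac{3774844}{632121}$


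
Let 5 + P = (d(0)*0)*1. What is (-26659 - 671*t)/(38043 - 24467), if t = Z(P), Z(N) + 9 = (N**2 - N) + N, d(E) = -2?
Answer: -37395/13576 ≈ -2.7545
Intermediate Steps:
P = -5 (P = -5 - 2*0*1 = -5 + 0*1 = -5 + 0 = -5)
Z(N) = -9 + N**2 (Z(N) = -9 + ((N**2 - N) + N) = -9 + N**2)
t = 16 (t = -9 + (-5)**2 = -9 + 25 = 16)
(-26659 - 671*t)/(38043 - 24467) = (-26659 - 671*16)/(38043 - 24467) = (-26659 - 10736)/13576 = -37395*1/13576 = -37395/13576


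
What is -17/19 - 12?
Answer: -245/19 ≈ -12.895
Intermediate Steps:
-17/19 - 12 = -245/19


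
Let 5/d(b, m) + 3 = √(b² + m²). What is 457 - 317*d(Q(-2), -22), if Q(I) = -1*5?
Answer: 44749/100 - 317*√509/100 ≈ 375.97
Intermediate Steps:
Q(I) = -5
d(b, m) = 5/(-3 + √(b² + m²))
457 - 317*d(Q(-2), -22) = 457 - 1585/(-3 + √((-5)² + (-22)²)) = 457 - 1585/(-3 + √(25 + 484)) = 457 - 1585/(-3 + √509)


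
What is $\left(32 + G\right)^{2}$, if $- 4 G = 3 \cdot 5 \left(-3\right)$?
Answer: $\frac{29929}{16} \approx 1870.6$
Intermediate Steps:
$G = \frac{45}{4}$ ($G = - \frac{3 \cdot 5 \left(-3\right)}{4} = - \frac{15 \left(-3\right)}{4} = \left(- \frac{1}{4}\right) \left(-45\right) = \frac{45}{4} \approx 11.25$)
$\left(32 + G\right)^{2} = \left(32 + \frac{45}{4}\right)^{2} = \left(\frac{173}{4}\right)^{2} = \frac{29929}{16}$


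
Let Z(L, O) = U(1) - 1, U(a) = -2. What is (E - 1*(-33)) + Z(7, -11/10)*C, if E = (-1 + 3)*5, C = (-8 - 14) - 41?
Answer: 232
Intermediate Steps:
Z(L, O) = -3 (Z(L, O) = -2 - 1 = -3)
C = -63 (C = -22 - 41 = -63)
E = 10 (E = 2*5 = 10)
(E - 1*(-33)) + Z(7, -11/10)*C = (10 - 1*(-33)) - 3*(-63) = (10 + 33) + 189 = 43 + 189 = 232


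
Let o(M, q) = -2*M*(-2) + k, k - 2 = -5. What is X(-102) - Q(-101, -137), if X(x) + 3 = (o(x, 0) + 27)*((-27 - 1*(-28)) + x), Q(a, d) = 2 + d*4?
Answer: 39327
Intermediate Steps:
k = -3 (k = 2 - 5 = -3)
Q(a, d) = 2 + 4*d
o(M, q) = -3 + 4*M (o(M, q) = -2*M*(-2) - 3 = 4*M - 3 = -3 + 4*M)
X(x) = -3 + (1 + x)*(24 + 4*x) (X(x) = -3 + ((-3 + 4*x) + 27)*((-27 - 1*(-28)) + x) = -3 + (24 + 4*x)*((-27 + 28) + x) = -3 + (24 + 4*x)*(1 + x) = -3 + (1 + x)*(24 + 4*x))
X(-102) - Q(-101, -137) = (21 + 4*(-102)² + 28*(-102)) - (2 + 4*(-137)) = (21 + 4*10404 - 2856) - (2 - 548) = (21 + 41616 - 2856) - 1*(-546) = 38781 + 546 = 39327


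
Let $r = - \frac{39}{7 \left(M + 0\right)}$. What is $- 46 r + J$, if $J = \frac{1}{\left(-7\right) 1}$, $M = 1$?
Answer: $\frac{1793}{7} \approx 256.14$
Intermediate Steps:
$J = - \frac{1}{7}$ ($J = \frac{1}{-7} = - \frac{1}{7} \approx -0.14286$)
$r = - \frac{39}{7}$ ($r = - \frac{39}{7 \left(1 + 0\right)} = - \frac{39}{7 \cdot 1} = - \frac{39}{7} \approx -5.5714$)
$- 46 r + J = \left(-46\right) \left(- \frac{39}{7}\right) - \frac{1}{7} = \frac{1794}{7} - \frac{1}{7} = \frac{1793}{7}$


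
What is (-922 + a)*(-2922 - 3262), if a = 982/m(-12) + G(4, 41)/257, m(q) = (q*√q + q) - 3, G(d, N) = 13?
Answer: 961676690824/167307 - 48581504*I*√3/651 ≈ 5.748e+6 - 1.2926e+5*I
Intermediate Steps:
m(q) = -3 + q + q^(3/2) (m(q) = (q^(3/2) + q) - 3 = (q + q^(3/2)) - 3 = -3 + q + q^(3/2))
a = 13/257 + 982/(-15 - 24*I*√3) (a = 982/(-3 - 12 + (-12)^(3/2)) + 13/257 = 982/(-3 - 12 - 24*I*√3) + 13*(1/257) = 982/(-15 - 24*I*√3) + 13/257 = 13/257 + 982/(-15 - 24*I*√3) ≈ -7.4917 + 20.902*I)
(-922 + a)*(-2922 - 3262) = (-922 + (-1253407/167307 + 7856*I*√3/651))*(-2922 - 3262) = (-155510461/167307 + 7856*I*√3/651)*(-6184) = 961676690824/167307 - 48581504*I*√3/651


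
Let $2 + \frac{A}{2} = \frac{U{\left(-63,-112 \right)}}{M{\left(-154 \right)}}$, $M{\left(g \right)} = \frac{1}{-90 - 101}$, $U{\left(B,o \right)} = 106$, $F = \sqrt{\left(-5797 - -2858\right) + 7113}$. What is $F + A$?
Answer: $-40496 + \sqrt{4174} \approx -40431.0$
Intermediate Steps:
$F = \sqrt{4174}$ ($F = \sqrt{\left(-5797 + 2858\right) + 7113} = \sqrt{-2939 + 7113} = \sqrt{4174} \approx 64.606$)
$M{\left(g \right)} = - \frac{1}{191}$ ($M{\left(g \right)} = \frac{1}{-191} = - \frac{1}{191}$)
$A = -40496$ ($A = -4 + 2 \frac{106}{- \frac{1}{191}} = -4 + 2 \cdot 106 \left(-191\right) = -4 + 2 \left(-20246\right) = -4 - 40492 = -40496$)
$F + A = \sqrt{4174} - 40496 = -40496 + \sqrt{4174}$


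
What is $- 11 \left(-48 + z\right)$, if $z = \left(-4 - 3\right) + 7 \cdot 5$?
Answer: $220$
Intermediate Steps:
$z = 28$ ($z = \left(-4 - 3\right) + 35 = -7 + 35 = 28$)
$- 11 \left(-48 + z\right) = - 11 \left(-48 + 28\right) = \left(-11\right) \left(-20\right) = 220$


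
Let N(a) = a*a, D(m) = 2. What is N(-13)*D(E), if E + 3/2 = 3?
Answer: 338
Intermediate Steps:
E = 3/2 (E = -3/2 + 3 = 3/2 ≈ 1.5000)
N(a) = a²
N(-13)*D(E) = (-13)²*2 = 169*2 = 338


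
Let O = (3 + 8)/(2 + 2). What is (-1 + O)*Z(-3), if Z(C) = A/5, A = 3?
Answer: 21/20 ≈ 1.0500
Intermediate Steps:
O = 11/4 ≈ 2.7500
Z(C) = 3/5
(-1 + O)*Z(-3) = (-1 + 11/4)*(3/5) = (7/4)*(3/5) = 21/20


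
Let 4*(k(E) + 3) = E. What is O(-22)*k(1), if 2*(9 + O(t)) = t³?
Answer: 58663/4 ≈ 14666.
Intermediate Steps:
O(t) = -9 + t³/2
k(E) = -3 + E/4
O(-22)*k(1) = (-9 + (½)*(-22)³)*(-3 + (¼)*1) = (-9 + (½)*(-10648))*(-3 + ¼) = (-9 - 5324)*(-11/4) = -5333*(-11/4) = 58663/4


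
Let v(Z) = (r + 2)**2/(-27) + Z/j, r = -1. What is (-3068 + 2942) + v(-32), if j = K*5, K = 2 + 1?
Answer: -17303/135 ≈ -128.17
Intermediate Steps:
K = 3
j = 15 (j = 3*5 = 15)
v(Z) = -1/27 + Z/15 (v(Z) = (-1 + 2)**2/(-27) + Z/15 = 1**2*(-1/27) + Z*(1/15) = 1*(-1/27) + Z/15 = -1/27 + Z/15)
(-3068 + 2942) + v(-32) = (-3068 + 2942) + (-1/27 + (1/15)*(-32)) = -126 + (-1/27 - 32/15) = -126 - 293/135 = -17303/135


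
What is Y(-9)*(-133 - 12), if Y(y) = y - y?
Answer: 0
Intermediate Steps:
Y(y) = 0
Y(-9)*(-133 - 12) = 0*(-133 - 12) = 0*(-145) = 0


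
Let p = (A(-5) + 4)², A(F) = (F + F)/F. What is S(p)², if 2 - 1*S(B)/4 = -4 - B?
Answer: 28224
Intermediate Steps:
A(F) = 2 (A(F) = (2*F)/F = 2)
p = 36 (p = (2 + 4)² = 6² = 36)
S(B) = 24 + 4*B (S(B) = 8 - 4*(-4 - B) = 8 + (16 + 4*B) = 24 + 4*B)
S(p)² = (24 + 4*36)² = (24 + 144)² = 168² = 28224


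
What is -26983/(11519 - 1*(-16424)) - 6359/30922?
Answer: -1012057863/864053446 ≈ -1.1713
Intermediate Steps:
-26983/(11519 - 1*(-16424)) - 6359/30922 = -26983/(11519 + 16424) - 6359*1/30922 = -26983/27943 - 6359/30922 = -1012057863/864053446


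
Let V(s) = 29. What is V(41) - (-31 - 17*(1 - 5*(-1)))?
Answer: 162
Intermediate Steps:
V(41) - (-31 - 17*(1 - 5*(-1))) = 29 - (-31 - 17*(1 - 5*(-1))) = 29 - (-31 - 17*(1 + 5)) = 29 - (-31 - 17*6) = 29 - (-31 - 102) = 29 - 1*(-133) = 29 + 133 = 162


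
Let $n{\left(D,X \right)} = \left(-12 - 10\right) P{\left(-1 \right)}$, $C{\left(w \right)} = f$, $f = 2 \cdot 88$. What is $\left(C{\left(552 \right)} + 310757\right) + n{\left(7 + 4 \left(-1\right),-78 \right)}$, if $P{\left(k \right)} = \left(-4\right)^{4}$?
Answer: $305301$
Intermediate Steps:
$P{\left(k \right)} = 256$
$f = 176$
$C{\left(w \right)} = 176$
$n{\left(D,X \right)} = -5632$ ($n{\left(D,X \right)} = \left(-12 - 10\right) 256 = \left(-22\right) 256 = -5632$)
$\left(C{\left(552 \right)} + 310757\right) + n{\left(7 + 4 \left(-1\right),-78 \right)} = \left(176 + 310757\right) - 5632 = 310933 - 5632 = 305301$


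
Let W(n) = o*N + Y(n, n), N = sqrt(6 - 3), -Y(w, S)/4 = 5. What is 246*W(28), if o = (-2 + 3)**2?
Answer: -4920 + 246*sqrt(3) ≈ -4493.9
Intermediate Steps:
o = 1 (o = 1**2 = 1)
Y(w, S) = -20 (Y(w, S) = -4*5 = -20)
N = sqrt(3) ≈ 1.7320
W(n) = -20 + sqrt(3) (W(n) = 1*sqrt(3) - 20 = sqrt(3) - 20 = -20 + sqrt(3))
246*W(28) = 246*(-20 + sqrt(3)) = -4920 + 246*sqrt(3)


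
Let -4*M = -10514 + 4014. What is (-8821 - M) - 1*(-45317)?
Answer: 34871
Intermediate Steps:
M = 1625 (M = -(-10514 + 4014)/4 = -¼*(-6500) = 1625)
(-8821 - M) - 1*(-45317) = (-8821 - 1*1625) - 1*(-45317) = (-8821 - 1625) + 45317 = -10446 + 45317 = 34871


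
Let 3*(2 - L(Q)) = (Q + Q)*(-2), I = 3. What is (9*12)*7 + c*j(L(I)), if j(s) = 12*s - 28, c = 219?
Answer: 10392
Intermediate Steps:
L(Q) = 2 + 4*Q/3 (L(Q) = 2 - (Q + Q)*(-2)/3 = 2 - 2*Q*(-2)/3 = 2 - (-4)*Q/3 = 2 + 4*Q/3)
j(s) = -28 + 12*s
(9*12)*7 + c*j(L(I)) = (9*12)*7 + 219*(-28 + 12*(2 + (4/3)*3)) = 108*7 + 219*(-28 + 12*(2 + 4)) = 756 + 219*(-28 + 12*6) = 756 + 219*(-28 + 72) = 756 + 219*44 = 756 + 9636 = 10392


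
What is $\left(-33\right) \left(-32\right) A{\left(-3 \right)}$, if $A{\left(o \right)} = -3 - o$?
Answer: $0$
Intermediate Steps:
$\left(-33\right) \left(-32\right) A{\left(-3 \right)} = \left(-33\right) \left(-32\right) \left(-3 - -3\right) = 1056 \left(-3 + 3\right) = 1056 \cdot 0 = 0$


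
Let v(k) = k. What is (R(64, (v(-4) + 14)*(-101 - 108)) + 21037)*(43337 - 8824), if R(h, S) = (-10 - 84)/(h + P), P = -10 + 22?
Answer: 27588277167/38 ≈ 7.2601e+8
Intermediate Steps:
P = 12
R(h, S) = -94/(12 + h) (R(h, S) = (-10 - 84)/(h + 12) = -94/(12 + h))
(R(64, (v(-4) + 14)*(-101 - 108)) + 21037)*(43337 - 8824) = (-94/(12 + 64) + 21037)*(43337 - 8824) = (-94/76 + 21037)*34513 = (-94*1/76 + 21037)*34513 = (-47/38 + 21037)*34513 = (799359/38)*34513 = 27588277167/38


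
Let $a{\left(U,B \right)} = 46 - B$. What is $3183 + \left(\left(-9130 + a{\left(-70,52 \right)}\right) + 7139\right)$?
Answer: $1186$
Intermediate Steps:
$3183 + \left(\left(-9130 + a{\left(-70,52 \right)}\right) + 7139\right) = 3183 + \left(\left(-9130 + \left(46 - 52\right)\right) + 7139\right) = 3183 + \left(\left(-9130 - 6\right) + 7139\right) = 3183 + \left(-9136 + 7139\right) = 3183 - 1997 = 1186$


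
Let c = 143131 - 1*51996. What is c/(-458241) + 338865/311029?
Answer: 126936208550/142526239989 ≈ 0.89062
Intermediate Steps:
c = 91135 (c = 143131 - 51996 = 91135)
c/(-458241) + 338865/311029 = 91135/(-458241) + 338865/311029 = 91135*(-1/458241) + 338865*(1/311029) = -91135/458241 + 338865/311029 = 126936208550/142526239989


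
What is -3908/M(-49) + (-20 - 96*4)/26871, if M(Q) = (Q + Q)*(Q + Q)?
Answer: -27222971/64517271 ≈ -0.42195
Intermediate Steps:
M(Q) = 4*Q**2 (M(Q) = (2*Q)*(2*Q) = 4*Q**2)
-3908/M(-49) + (-20 - 96*4)/26871 = -3908/(4*(-49)**2) + (-20 - 96*4)/26871 = -3908/(4*2401) + (-20 - 384)*(1/26871) = -3908/9604 - 404*1/26871 = -3908*1/9604 - 404/26871 = -977/2401 - 404/26871 = -27222971/64517271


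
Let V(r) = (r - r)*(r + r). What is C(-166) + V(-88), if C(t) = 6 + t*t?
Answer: 27562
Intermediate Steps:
C(t) = 6 + t**2
V(r) = 0 (V(r) = 0*(2*r) = 0)
C(-166) + V(-88) = (6 + (-166)**2) + 0 = (6 + 27556) + 0 = 27562 + 0 = 27562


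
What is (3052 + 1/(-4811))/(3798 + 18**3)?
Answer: 14683171/46329930 ≈ 0.31693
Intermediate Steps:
(3052 + 1/(-4811))/(3798 + 18**3) = (3052 - 1/4811)/(3798 + 5832) = (14683171/4811)/9630 = (14683171/4811)*(1/9630) = 14683171/46329930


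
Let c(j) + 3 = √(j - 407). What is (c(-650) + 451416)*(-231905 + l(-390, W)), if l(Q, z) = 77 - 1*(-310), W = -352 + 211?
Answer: -104510234934 - 231518*I*√1057 ≈ -1.0451e+11 - 7.527e+6*I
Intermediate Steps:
W = -141
c(j) = -3 + √(-407 + j) (c(j) = -3 + √(j - 407) = -3 + √(-407 + j))
l(Q, z) = 387 (l(Q, z) = 77 + 310 = 387)
(c(-650) + 451416)*(-231905 + l(-390, W)) = ((-3 + √(-407 - 650)) + 451416)*(-231905 + 387) = ((-3 + √(-1057)) + 451416)*(-231518) = ((-3 + I*√1057) + 451416)*(-231518) = (451413 + I*√1057)*(-231518) = -104510234934 - 231518*I*√1057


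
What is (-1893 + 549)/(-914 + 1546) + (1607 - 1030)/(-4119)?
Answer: -737575/325401 ≈ -2.2667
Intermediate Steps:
(-1893 + 549)/(-914 + 1546) + (1607 - 1030)/(-4119) = -1344/632 + 577*(-1/4119) = -1344*1/632 - 577/4119 = -168/79 - 577/4119 = -737575/325401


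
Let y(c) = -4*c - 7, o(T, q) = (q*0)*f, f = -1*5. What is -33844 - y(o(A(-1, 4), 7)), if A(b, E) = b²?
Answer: -33837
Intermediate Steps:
f = -5
o(T, q) = 0 (o(T, q) = (q*0)*(-5) = 0*(-5) = 0)
y(c) = -7 - 4*c
-33844 - y(o(A(-1, 4), 7)) = -33844 - (-7 - 4*0) = -33844 - (-7 + 0) = -33844 - 1*(-7) = -33844 + 7 = -33837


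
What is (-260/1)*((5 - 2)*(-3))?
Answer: 2340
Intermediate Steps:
(-260/1)*((5 - 2)*(-3)) = (-260)*(3*(-3)) = -20*13*(-9) = -260*(-9) = 2340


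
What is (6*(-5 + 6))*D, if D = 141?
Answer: 846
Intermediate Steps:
(6*(-5 + 6))*D = (6*(-5 + 6))*141 = (6*1)*141 = 6*141 = 846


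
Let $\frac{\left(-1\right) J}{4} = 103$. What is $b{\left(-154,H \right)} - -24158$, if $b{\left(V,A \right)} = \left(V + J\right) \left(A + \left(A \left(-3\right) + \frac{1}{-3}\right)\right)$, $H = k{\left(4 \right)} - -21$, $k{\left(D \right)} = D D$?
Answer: $\frac{198692}{3} \approx 66231.0$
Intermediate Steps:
$k{\left(D \right)} = D^{2}$
$J = -412$ ($J = \left(-4\right) 103 = -412$)
$H = 37$ ($H = 4^{2} - -21 = 16 + 21 = 37$)
$b{\left(V,A \right)} = \left(-412 + V\right) \left(- \frac{1}{3} - 2 A\right)$ ($b{\left(V,A \right)} = \left(V - 412\right) \left(A + \left(A \left(-3\right) + \frac{1}{-3}\right)\right) = \left(-412 + V\right) \left(A - \left(\frac{1}{3} + 3 A\right)\right) = \left(-412 + V\right) \left(- \frac{1}{3} - 2 A\right)$)
$b{\left(-154,H \right)} - -24158 = \left(\frac{412}{3} + 824 \cdot 37 - - \frac{154}{3} - 74 \left(-154\right)\right) - -24158 = \left(\frac{412}{3} + 30488 + \frac{154}{3} + 11396\right) + 24158 = \frac{126218}{3} + 24158 = \frac{198692}{3}$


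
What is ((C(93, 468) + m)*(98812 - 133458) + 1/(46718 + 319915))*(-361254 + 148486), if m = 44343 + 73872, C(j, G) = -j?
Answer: 319243274299202520160/366633 ≈ 8.7074e+14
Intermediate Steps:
m = 118215
((C(93, 468) + m)*(98812 - 133458) + 1/(46718 + 319915))*(-361254 + 148486) = ((-1*93 + 118215)*(98812 - 133458) + 1/(46718 + 319915))*(-361254 + 148486) = ((-93 + 118215)*(-34646) + 1/366633)*(-212768) = (118122*(-34646) + 1/366633)*(-212768) = (-4092454812 + 1/366633)*(-212768) = -1500428985087995/366633*(-212768) = 319243274299202520160/366633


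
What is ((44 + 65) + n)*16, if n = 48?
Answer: 2512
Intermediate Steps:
((44 + 65) + n)*16 = ((44 + 65) + 48)*16 = (109 + 48)*16 = 157*16 = 2512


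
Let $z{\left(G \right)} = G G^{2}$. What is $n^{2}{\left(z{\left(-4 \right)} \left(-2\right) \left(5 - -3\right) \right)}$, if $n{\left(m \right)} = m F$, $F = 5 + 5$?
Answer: $104857600$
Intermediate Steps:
$z{\left(G \right)} = G^{3}$
$F = 10$
$n{\left(m \right)} = 10 m$ ($n{\left(m \right)} = m 10 = 10 m$)
$n^{2}{\left(z{\left(-4 \right)} \left(-2\right) \left(5 - -3\right) \right)} = \left(10 \left(-4\right)^{3} \left(-2\right) \left(5 - -3\right)\right)^{2} = \left(10 \left(-64\right) \left(-2\right) \left(5 + 3\right)\right)^{2} = \left(10 \cdot 128 \cdot 8\right)^{2} = \left(10 \cdot 1024\right)^{2} = 10240^{2} = 104857600$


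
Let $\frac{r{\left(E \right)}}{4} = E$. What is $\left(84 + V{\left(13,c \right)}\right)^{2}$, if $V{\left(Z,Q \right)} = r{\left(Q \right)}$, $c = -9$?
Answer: $2304$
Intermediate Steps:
$r{\left(E \right)} = 4 E$
$V{\left(Z,Q \right)} = 4 Q$
$\left(84 + V{\left(13,c \right)}\right)^{2} = \left(84 + 4 \left(-9\right)\right)^{2} = \left(84 - 36\right)^{2} = 48^{2} = 2304$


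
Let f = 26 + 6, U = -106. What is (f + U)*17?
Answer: -1258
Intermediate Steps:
f = 32
(f + U)*17 = (32 - 106)*17 = -74*17 = -1258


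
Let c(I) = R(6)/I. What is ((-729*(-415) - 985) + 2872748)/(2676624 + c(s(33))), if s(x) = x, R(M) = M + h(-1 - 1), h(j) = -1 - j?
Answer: 104751834/88328599 ≈ 1.1859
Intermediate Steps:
R(M) = 1 + M (R(M) = M + (-1 - (-1 - 1)) = M + (-1 - 1*(-2)) = M + (-1 + 2) = M + 1 = 1 + M)
c(I) = 7/I (c(I) = (1 + 6)/I = 7/I)
((-729*(-415) - 985) + 2872748)/(2676624 + c(s(33))) = ((-729*(-415) - 985) + 2872748)/(2676624 + 7/33) = ((302535 - 985) + 2872748)/(2676624 + 7*(1/33)) = (301550 + 2872748)/(2676624 + 7/33) = 3174298/(88328599/33) = 3174298*(33/88328599) = 104751834/88328599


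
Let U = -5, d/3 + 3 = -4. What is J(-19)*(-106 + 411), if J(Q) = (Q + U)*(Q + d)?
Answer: 292800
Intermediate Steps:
d = -21 (d = -9 + 3*(-4) = -9 - 12 = -21)
J(Q) = (-21 + Q)*(-5 + Q) (J(Q) = (Q - 5)*(Q - 21) = (-5 + Q)*(-21 + Q) = (-21 + Q)*(-5 + Q))
J(-19)*(-106 + 411) = (105 + (-19)² - 26*(-19))*(-106 + 411) = (105 + 361 + 494)*305 = 960*305 = 292800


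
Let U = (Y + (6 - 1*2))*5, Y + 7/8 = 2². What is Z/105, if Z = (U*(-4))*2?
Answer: -19/7 ≈ -2.7143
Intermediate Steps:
Y = 25/8 (Y = -7/8 + 2² = -7/8 + 4 = 25/8 ≈ 3.1250)
U = 285/8 (U = (25/8 + (6 - 1*2))*5 = (25/8 + (6 - 2))*5 = (25/8 + 4)*5 = (57/8)*5 = 285/8 ≈ 35.625)
Z = -285 (Z = ((285/8)*(-4))*2 = -285/2*2 = -285)
Z/105 = -285/105 = (1/105)*(-285) = -19/7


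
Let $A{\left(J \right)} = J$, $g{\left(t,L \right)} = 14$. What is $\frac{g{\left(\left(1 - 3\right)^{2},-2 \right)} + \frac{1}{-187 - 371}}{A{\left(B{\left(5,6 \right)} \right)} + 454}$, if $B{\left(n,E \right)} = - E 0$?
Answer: $\frac{7811}{253332} \approx 0.030833$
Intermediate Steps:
$B{\left(n,E \right)} = 0$
$\frac{g{\left(\left(1 - 3\right)^{2},-2 \right)} + \frac{1}{-187 - 371}}{A{\left(B{\left(5,6 \right)} \right)} + 454} = \frac{14 + \frac{1}{-187 - 371}}{0 + 454} = \frac{14 + \frac{1}{-558}}{454} = \left(14 - \frac{1}{558}\right) \frac{1}{454} = \frac{7811}{558} \cdot \frac{1}{454} = \frac{7811}{253332}$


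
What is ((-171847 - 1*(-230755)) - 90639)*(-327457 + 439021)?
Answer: -3540037284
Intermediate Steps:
((-171847 - 1*(-230755)) - 90639)*(-327457 + 439021) = ((-171847 + 230755) - 90639)*111564 = (58908 - 90639)*111564 = -31731*111564 = -3540037284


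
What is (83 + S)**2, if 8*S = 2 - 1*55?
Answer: 373321/64 ≈ 5833.1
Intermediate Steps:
S = -53/8 (S = (2 - 1*55)/8 = (2 - 55)/8 = (1/8)*(-53) = -53/8 ≈ -6.6250)
(83 + S)**2 = (83 - 53/8)**2 = (611/8)**2 = 373321/64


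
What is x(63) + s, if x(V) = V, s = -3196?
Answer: -3133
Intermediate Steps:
x(63) + s = 63 - 3196 = -3133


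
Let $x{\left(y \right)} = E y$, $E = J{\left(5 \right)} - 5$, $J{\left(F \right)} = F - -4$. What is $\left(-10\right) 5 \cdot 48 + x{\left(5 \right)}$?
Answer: $-2380$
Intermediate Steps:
$J{\left(F \right)} = 4 + F$ ($J{\left(F \right)} = F + 4 = 4 + F$)
$E = 4$ ($E = \left(4 + 5\right) - 5 = 9 - 5 = 4$)
$x{\left(y \right)} = 4 y$
$\left(-10\right) 5 \cdot 48 + x{\left(5 \right)} = \left(-10\right) 5 \cdot 48 + 4 \cdot 5 = \left(-50\right) 48 + 20 = -2400 + 20 = -2380$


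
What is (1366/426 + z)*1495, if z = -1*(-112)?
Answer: 36685805/213 ≈ 1.7223e+5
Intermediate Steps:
z = 112
(1366/426 + z)*1495 = (1366/426 + 112)*1495 = (1366*(1/426) + 112)*1495 = (683/213 + 112)*1495 = (24539/213)*1495 = 36685805/213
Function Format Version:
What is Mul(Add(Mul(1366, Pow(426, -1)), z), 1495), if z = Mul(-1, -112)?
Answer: Rational(36685805, 213) ≈ 1.7223e+5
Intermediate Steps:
z = 112
Mul(Add(Mul(1366, Pow(426, -1)), z), 1495) = Mul(Add(Mul(1366, Pow(426, -1)), 112), 1495) = Mul(Add(Mul(1366, Rational(1, 426)), 112), 1495) = Mul(Add(Rational(683, 213), 112), 1495) = Mul(Rational(24539, 213), 1495) = Rational(36685805, 213)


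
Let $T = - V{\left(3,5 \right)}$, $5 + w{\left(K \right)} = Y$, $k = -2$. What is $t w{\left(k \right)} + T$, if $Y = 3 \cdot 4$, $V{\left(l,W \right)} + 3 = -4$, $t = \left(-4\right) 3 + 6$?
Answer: $-35$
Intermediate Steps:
$t = -6$ ($t = -12 + 6 = -6$)
$V{\left(l,W \right)} = -7$ ($V{\left(l,W \right)} = -3 - 4 = -7$)
$Y = 12$
$w{\left(K \right)} = 7$ ($w{\left(K \right)} = -5 + 12 = 7$)
$T = 7$ ($T = \left(-1\right) \left(-7\right) = 7$)
$t w{\left(k \right)} + T = \left(-6\right) 7 + 7 = -42 + 7 = -35$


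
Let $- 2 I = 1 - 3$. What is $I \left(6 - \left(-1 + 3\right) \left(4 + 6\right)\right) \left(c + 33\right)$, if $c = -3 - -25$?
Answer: $-770$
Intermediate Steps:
$c = 22$ ($c = -3 + 25 = 22$)
$I = 1$ ($I = - \frac{1 - 3}{2} = \left(- \frac{1}{2}\right) \left(-2\right) = 1$)
$I \left(6 - \left(-1 + 3\right) \left(4 + 6\right)\right) \left(c + 33\right) = 1 \left(6 - \left(-1 + 3\right) \left(4 + 6\right)\right) \left(22 + 33\right) = 1 \left(6 - 2 \cdot 10\right) 55 = 1 \left(6 - 20\right) 55 = 1 \left(-14\right) 55 = \left(-14\right) 55 = -770$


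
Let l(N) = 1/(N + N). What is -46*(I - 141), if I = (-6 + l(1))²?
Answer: 10189/2 ≈ 5094.5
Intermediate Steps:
l(N) = 1/(2*N)
I = 121/4 (I = (-6 + (½)/1)² = (-6 + (½)*1)² = (-6 + ½)² = (-11/2)² = 121/4 ≈ 30.250)
-46*(I - 141) = -46*(121/4 - 141) = -46*(-443/4) = 10189/2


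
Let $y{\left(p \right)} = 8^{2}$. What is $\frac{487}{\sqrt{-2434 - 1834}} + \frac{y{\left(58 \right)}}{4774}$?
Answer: $\frac{32}{2387} - \frac{487 i \sqrt{1067}}{2134} \approx 0.013406 - 7.4545 i$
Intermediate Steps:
$y{\left(p \right)} = 64$
$\frac{487}{\sqrt{-2434 - 1834}} + \frac{y{\left(58 \right)}}{4774} = \frac{487}{\sqrt{-2434 - 1834}} + \frac{64}{4774} = \frac{487}{\sqrt{-4268}} + 64 \cdot \frac{1}{4774} = \frac{487}{2 i \sqrt{1067}} + \frac{32}{2387} = 487 \left(- \frac{i \sqrt{1067}}{2134}\right) + \frac{32}{2387} = - \frac{487 i \sqrt{1067}}{2134} + \frac{32}{2387} = \frac{32}{2387} - \frac{487 i \sqrt{1067}}{2134}$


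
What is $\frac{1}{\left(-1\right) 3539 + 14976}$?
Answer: $\frac{1}{11437} \approx 8.7435 \cdot 10^{-5}$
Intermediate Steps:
$\frac{1}{\left(-1\right) 3539 + 14976} = \frac{1}{-3539 + 14976} = \frac{1}{11437}$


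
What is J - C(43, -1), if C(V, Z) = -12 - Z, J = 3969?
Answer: 3980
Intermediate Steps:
J - C(43, -1) = 3969 - (-12 - 1*(-1)) = 3969 - (-12 + 1) = 3969 - 1*(-11) = 3969 + 11 = 3980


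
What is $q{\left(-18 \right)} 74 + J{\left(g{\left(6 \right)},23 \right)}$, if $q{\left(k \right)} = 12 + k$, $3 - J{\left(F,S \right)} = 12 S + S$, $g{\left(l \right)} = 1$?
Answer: $-740$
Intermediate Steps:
$J{\left(F,S \right)} = 3 - 13 S$ ($J{\left(F,S \right)} = 3 - \left(12 S + S\right) = 3 - 13 S$)
$q{\left(-18 \right)} 74 + J{\left(g{\left(6 \right)},23 \right)} = \left(12 - 18\right) 74 + \left(3 - 299\right) = \left(-6\right) 74 + \left(3 - 299\right) = -444 - 296 = -740$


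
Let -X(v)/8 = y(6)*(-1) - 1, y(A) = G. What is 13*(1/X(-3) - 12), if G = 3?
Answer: -4979/32 ≈ -155.59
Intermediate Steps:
y(A) = 3
X(v) = 32 (X(v) = -8*(3*(-1) - 1) = -8*(-3 - 1) = -8*(-4) = 32)
13*(1/X(-3) - 12) = 13*(1/32 - 12) = 13*(-383/32) = -4979/32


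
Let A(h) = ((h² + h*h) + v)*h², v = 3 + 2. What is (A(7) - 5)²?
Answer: 25421764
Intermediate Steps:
v = 5
A(h) = h²*(5 + 2*h²) (A(h) = ((h² + h*h) + 5)*h² = ((h² + h²) + 5)*h² = (2*h² + 5)*h² = (5 + 2*h²)*h² = h²*(5 + 2*h²))
(A(7) - 5)² = (7²*(5 + 2*7²) - 5)² = (49*(5 + 2*49) - 5)² = (49*(5 + 98) - 5)² = (49*103 - 5)² = (5047 - 5)² = 5042² = 25421764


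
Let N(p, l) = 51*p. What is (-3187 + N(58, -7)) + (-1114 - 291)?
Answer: -1634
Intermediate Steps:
(-3187 + N(58, -7)) + (-1114 - 291) = (-3187 + 51*58) + (-1114 - 291) = (-3187 + 2958) - 1405 = -229 - 1405 = -1634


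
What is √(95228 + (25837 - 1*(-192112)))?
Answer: √313177 ≈ 559.62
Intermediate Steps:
√(95228 + (25837 - 1*(-192112))) = √(95228 + (25837 + 192112)) = √(95228 + 217949) = √313177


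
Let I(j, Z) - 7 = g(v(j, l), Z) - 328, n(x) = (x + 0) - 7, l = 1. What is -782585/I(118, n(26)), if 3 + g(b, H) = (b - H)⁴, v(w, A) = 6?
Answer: -782585/28237 ≈ -27.715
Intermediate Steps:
n(x) = -7 + x (n(x) = x - 7 = -7 + x)
g(b, H) = -3 + (b - H)⁴
I(j, Z) = -324 + (-6 + Z)⁴ (I(j, Z) = 7 + ((-3 + (Z - 1*6)⁴) - 328) = 7 + ((-3 + (Z - 6)⁴) - 328) = 7 + ((-3 + (-6 + Z)⁴) - 328) = 7 + (-331 + (-6 + Z)⁴) = -324 + (-6 + Z)⁴)
-782585/I(118, n(26)) = -782585/(-324 + (-6 + (-7 + 26))⁴) = -782585/(-324 + (-6 + 19)⁴) = -782585/(-324 + 13⁴) = -782585/(-324 + 28561) = -782585/28237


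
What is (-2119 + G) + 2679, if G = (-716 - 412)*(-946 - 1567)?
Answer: 2835224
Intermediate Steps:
G = 2834664 (G = -1128*(-2513) = 2834664)
(-2119 + G) + 2679 = (-2119 + 2834664) + 2679 = 2832545 + 2679 = 2835224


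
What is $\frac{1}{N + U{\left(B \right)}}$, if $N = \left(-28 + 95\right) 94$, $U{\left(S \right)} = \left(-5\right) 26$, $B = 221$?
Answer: $\frac{1}{6168} \approx 0.00016213$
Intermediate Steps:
$U{\left(S \right)} = -130$
$N = 6298$ ($N = 67 \cdot 94 = 6298$)
$\frac{1}{N + U{\left(B \right)}} = \frac{1}{6298 - 130} = \frac{1}{6168}$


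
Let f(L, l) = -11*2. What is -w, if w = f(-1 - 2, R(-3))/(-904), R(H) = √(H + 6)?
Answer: -11/452 ≈ -0.024336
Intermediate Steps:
R(H) = √(6 + H)
f(L, l) = -22
w = 11/452 (w = -22/(-904) = -22*(-1/904) = 11/452 ≈ 0.024336)
-w = -1*11/452 = -11/452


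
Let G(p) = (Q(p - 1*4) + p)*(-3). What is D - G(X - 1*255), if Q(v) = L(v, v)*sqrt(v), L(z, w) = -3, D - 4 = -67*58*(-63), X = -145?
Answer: 243622 - 18*I*sqrt(101) ≈ 2.4362e+5 - 180.9*I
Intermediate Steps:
D = 244822 (D = 4 - 67*58*(-63) = 4 - 3886*(-63) = 4 + 244818 = 244822)
Q(v) = -3*sqrt(v)
G(p) = -3*p + 9*sqrt(-4 + p) (G(p) = (-3*sqrt(p - 1*4) + p)*(-3) = (-3*sqrt(p - 4) + p)*(-3) = (-3*sqrt(-4 + p) + p)*(-3) = (p - 3*sqrt(-4 + p))*(-3) = -3*p + 9*sqrt(-4 + p))
D - G(X - 1*255) = 244822 - (-3*(-145 - 1*255) + 9*sqrt(-4 + (-145 - 1*255))) = 244822 - (-3*(-145 - 255) + 9*sqrt(-4 + (-145 - 255))) = 244822 - (-3*(-400) + 9*sqrt(-4 - 400)) = 244822 - (1200 + 9*sqrt(-404)) = 244822 - (1200 + 9*(2*I*sqrt(101))) = 244822 - (1200 + 18*I*sqrt(101)) = 244822 + (-1200 - 18*I*sqrt(101)) = 243622 - 18*I*sqrt(101)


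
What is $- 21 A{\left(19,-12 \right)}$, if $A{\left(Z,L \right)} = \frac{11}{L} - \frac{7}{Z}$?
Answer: $\frac{2051}{76} \approx 26.987$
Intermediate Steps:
$A{\left(Z,L \right)} = - \frac{7}{Z} + \frac{11}{L}$
$- 21 A{\left(19,-12 \right)} = - 21 \left(- \frac{7}{19} + \frac{11}{-12}\right) = - 21 \left(\left(-7\right) \frac{1}{19} + 11 \left(- \frac{1}{12}\right)\right) = - 21 \left(- \frac{7}{19} - \frac{11}{12}\right) = \left(-21\right) \left(- \frac{293}{228}\right) = \frac{2051}{76}$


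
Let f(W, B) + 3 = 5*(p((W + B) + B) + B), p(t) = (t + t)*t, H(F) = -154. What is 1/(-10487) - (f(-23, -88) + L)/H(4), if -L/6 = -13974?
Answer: 5027583003/1614998 ≈ 3113.1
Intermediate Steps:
p(t) = 2*t² (p(t) = (2*t)*t = 2*t²)
L = 83844 (L = -6*(-13974) = 83844)
f(W, B) = -3 + 5*B + 10*(W + 2*B)² (f(W, B) = -3 + 5*(2*((W + B) + B)² + B) = -3 + 5*(2*((B + W) + B)² + B) = -3 + 5*(2*(W + 2*B)² + B) = -3 + 5*(B + 2*(W + 2*B)²) = -3 + (5*B + 10*(W + 2*B)²) = -3 + 5*B + 10*(W + 2*B)²)
1/(-10487) - (f(-23, -88) + L)/H(4) = 1/(-10487) - ((-3 + 5*(-88) + 10*(-23 + 2*(-88))²) + 83844)/(-154) = -1/10487 - ((-3 - 440 + 10*(-23 - 176)²) + 83844)*(-1)/154 = -1/10487 - ((-3 - 440 + 10*(-199)²) + 83844)*(-1)/154 = -1/10487 - ((-3 - 440 + 10*39601) + 83844)*(-1)/154 = -1/10487 - ((-3 - 440 + 396010) + 83844)*(-1)/154 = -1/10487 - (395567 + 83844)*(-1)/154 = -1/10487 - 479411*(-1)/154 = -1/10487 - 1*(-479411/154) = -1/10487 + 479411/154 = 5027583003/1614998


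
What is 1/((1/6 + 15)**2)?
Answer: 36/8281 ≈ 0.0043473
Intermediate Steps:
1/((1/6 + 15)**2) = 1/((91/6)**2) = 1/(8281/36) = 36/8281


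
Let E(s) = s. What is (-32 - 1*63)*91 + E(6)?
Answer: -8639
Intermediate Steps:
(-32 - 1*63)*91 + E(6) = (-32 - 1*63)*91 + 6 = (-32 - 63)*91 + 6 = -95*91 + 6 = -8645 + 6 = -8639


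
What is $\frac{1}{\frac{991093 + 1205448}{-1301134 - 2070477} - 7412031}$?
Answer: $- \frac{3371611}{24990487448482} \approx -1.3492 \cdot 10^{-7}$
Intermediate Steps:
$\frac{1}{\frac{991093 + 1205448}{-1301134 - 2070477} - 7412031} = \frac{1}{\frac{2196541}{-3371611} - 7412031} = \frac{1}{2196541 \left(- \frac{1}{3371611}\right) - 7412031} = \frac{1}{- \frac{2196541}{3371611} - 7412031} = \frac{1}{- \frac{24990487448482}{3371611}} = - \frac{3371611}{24990487448482}$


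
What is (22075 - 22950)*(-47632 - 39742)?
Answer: 76452250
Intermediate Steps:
(22075 - 22950)*(-47632 - 39742) = -875*(-87374) = 76452250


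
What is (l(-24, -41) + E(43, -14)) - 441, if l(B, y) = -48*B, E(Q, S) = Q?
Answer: 754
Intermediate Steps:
(l(-24, -41) + E(43, -14)) - 441 = (-48*(-24) + 43) - 441 = (1152 + 43) - 441 = 1195 - 441 = 754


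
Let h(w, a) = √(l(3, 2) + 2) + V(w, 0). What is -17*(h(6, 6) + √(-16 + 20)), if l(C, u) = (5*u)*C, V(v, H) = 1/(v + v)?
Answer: -425/12 - 68*√2 ≈ -131.58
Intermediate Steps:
V(v, H) = 1/(2*v)
l(C, u) = 5*C*u
h(w, a) = 1/(2*w) + 4*√2 (h(w, a) = √(5*3*2 + 2) + 1/(2*w) = √(30 + 2) + 1/(2*w) = √32 + 1/(2*w) = 4*√2 + 1/(2*w) = 1/(2*w) + 4*√2)
-17*(h(6, 6) + √(-16 + 20)) = -17*(((½)/6 + 4*√2) + √(-16 + 20)) = -17*(((½)*(⅙) + 4*√2) + √4) = -17*((1/12 + 4*√2) + 2) = -17*(25/12 + 4*√2) = -425/12 - 68*√2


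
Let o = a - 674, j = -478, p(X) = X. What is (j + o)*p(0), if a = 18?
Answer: 0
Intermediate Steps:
o = -656 (o = 18 - 674 = -656)
(j + o)*p(0) = (-478 - 656)*0 = -1134*0 = 0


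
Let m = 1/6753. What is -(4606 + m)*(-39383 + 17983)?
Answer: 665632426600/6753 ≈ 9.8568e+7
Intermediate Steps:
m = 1/6753 ≈ 0.00014808
-(4606 + m)*(-39383 + 17983) = -(4606 + 1/6753)*(-39383 + 17983) = -31104319*(-21400)/6753 = -1*(-665632426600/6753) = 665632426600/6753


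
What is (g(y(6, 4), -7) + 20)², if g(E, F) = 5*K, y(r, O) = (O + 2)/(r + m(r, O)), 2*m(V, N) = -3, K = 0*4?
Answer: 400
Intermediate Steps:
K = 0
m(V, N) = -3/2 (m(V, N) = (½)*(-3) = -3/2)
y(r, O) = (2 + O)/(-3/2 + r) (y(r, O) = (O + 2)/(r - 3/2) = (2 + O)/(-3/2 + r))
g(E, F) = 0 (g(E, F) = 5*0 = 0)
(g(y(6, 4), -7) + 20)² = (0 + 20)² = 20² = 400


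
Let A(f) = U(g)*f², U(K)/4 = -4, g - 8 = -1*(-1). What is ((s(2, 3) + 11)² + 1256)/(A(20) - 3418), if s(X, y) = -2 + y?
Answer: -700/4909 ≈ -0.14260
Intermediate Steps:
g = 9 (g = 8 - 1*(-1) = 8 + 1 = 9)
U(K) = -16 (U(K) = 4*(-4) = -16)
A(f) = -16*f²
((s(2, 3) + 11)² + 1256)/(A(20) - 3418) = (((-2 + 3) + 11)² + 1256)/(-16*20² - 3418) = ((1 + 11)² + 1256)/(-16*400 - 3418) = (12² + 1256)/(-6400 - 3418) = (144 + 1256)/(-9818) = 1400*(-1/9818) = -700/4909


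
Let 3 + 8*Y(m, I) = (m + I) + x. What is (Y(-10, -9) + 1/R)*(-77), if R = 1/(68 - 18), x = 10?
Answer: -7469/2 ≈ -3734.5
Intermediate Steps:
Y(m, I) = 7/8 + I/8 + m/8 (Y(m, I) = -3/8 + ((m + I) + 10)/8 = -3/8 + ((I + m) + 10)/8 = -3/8 + (10 + I + m)/8 = -3/8 + (5/4 + I/8 + m/8) = 7/8 + I/8 + m/8)
R = 1/50 ≈ 0.020000
(Y(-10, -9) + 1/R)*(-77) = ((7/8 + (1/8)*(-9) + (1/8)*(-10)) + 1/(1/50))*(-77) = ((7/8 - 9/8 - 5/4) + 50)*(-77) = (-3/2 + 50)*(-77) = (97/2)*(-77) = -7469/2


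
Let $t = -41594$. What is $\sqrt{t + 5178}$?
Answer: $8 i \sqrt{569} \approx 190.83 i$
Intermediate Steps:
$\sqrt{t + 5178} = \sqrt{-41594 + 5178} = \sqrt{-36416} = 8 i \sqrt{569}$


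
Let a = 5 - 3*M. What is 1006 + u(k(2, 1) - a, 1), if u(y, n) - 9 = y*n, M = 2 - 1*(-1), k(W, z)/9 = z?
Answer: 1028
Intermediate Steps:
k(W, z) = 9*z
M = 3 (M = 2 + 1 = 3)
a = -4 (a = 5 - 3*3 = 5 - 9 = -4)
u(y, n) = 9 + n*y (u(y, n) = 9 + y*n = 9 + n*y)
1006 + u(k(2, 1) - a, 1) = 1006 + (9 + 1*(9*1 - 1*(-4))) = 1006 + (9 + 1*(9 + 4)) = 1006 + (9 + 1*13) = 1006 + (9 + 13) = 1006 + 22 = 1028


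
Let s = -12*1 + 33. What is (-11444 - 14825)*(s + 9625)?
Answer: -253390774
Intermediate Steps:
s = 21 (s = -12 + 33 = 21)
(-11444 - 14825)*(s + 9625) = (-11444 - 14825)*(21 + 9625) = -26269*9646 = -253390774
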